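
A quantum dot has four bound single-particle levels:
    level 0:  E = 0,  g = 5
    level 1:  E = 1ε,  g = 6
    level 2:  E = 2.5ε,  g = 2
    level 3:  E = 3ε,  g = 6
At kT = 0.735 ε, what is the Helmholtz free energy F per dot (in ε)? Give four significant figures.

-1.399 ε

Eᵢ/kT = 0, 1.36054, 3.40136, 4.08163.
Z = Σ gᵢe^(−Eᵢ/kT) = 5·e^(−0) + 6·e^(−1.36054) + 2·e^(−3.40136) + 6·e^(−4.08163) = 5.00000 + 1.53913 + 0.0666558 + 0.101280 = 6.70707.
F = −kT ln Z = −0.735 × ln(6.70707) = −0.735 × 1.90316 = -1.399 ε.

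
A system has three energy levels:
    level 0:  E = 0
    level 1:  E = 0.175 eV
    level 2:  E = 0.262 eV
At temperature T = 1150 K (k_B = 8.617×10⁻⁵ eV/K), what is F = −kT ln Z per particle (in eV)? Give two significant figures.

-0.021 eV

k_BT = 8.617×10⁻⁵ × 1150 K = 0.09910 eV.
Eᵢ/kT = 0, 1.766, 2.644.
Z = Σ e^(−Eᵢ/kT) = e^(−0) + e^(−1.766) + e^(−2.644) = 1.000 + 0.1710 + 0.07108 = 1.242.
F = −kT ln Z = −0.09910 × ln(1.242) = −0.09910 × 0.2167 = -0.021 eV.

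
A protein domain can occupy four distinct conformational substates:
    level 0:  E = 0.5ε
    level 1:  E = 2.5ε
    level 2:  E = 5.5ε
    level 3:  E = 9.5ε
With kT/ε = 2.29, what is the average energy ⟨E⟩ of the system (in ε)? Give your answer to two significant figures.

1.5 ε

Eᵢ/kT = 0.2183, 1.092, 2.402, 4.148.
Z = Σ e^(−Eᵢ/kT) = e^(−0.2183) + e^(−1.092) + e^(−2.402) + e^(−4.148) = 0.8039 + 0.3355 + 0.09054 + 0.01580 = 1.246.
⟨E⟩ = Σ Eᵢ e^(−Eᵢ/kT) / Z = (0.5·0.8039 + 2.5·0.3355 + 5.5·0.09054 + 9.5·0.01580) / 1.246 = 1.5 ε.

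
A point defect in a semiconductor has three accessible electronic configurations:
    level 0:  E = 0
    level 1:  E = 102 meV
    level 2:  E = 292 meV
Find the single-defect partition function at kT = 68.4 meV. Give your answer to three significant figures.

Z = 1.24

Eᵢ/kT = 0, 1.4912, 4.2690.
Z = Σ e^(−Eᵢ/kT) = e^(−0) + e^(−1.4912) + e^(−4.2690) = 1.0000 + 0.22510 + 0.013996 = 1.2391.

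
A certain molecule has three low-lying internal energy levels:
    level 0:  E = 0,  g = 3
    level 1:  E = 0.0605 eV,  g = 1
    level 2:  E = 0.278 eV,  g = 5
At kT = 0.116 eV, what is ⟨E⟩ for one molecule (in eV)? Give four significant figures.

Eᵢ/kT = 0, 0.521552, 2.39655.
Z = Σ gᵢe^(−Eᵢ/kT) = 3·e^(−0) + 1·e^(−0.521552) + 5·e^(−2.39655) = 3.00000 + 0.593599 + 0.455157 = 4.04876.
⟨E⟩ = Σ Eᵢ gᵢe^(−Eᵢ/kT) / Z = (0·3.00000 + 0.0605·0.593599 + 0.278·0.455157) / 4.04876 = 0.04012 eV.

0.04012 eV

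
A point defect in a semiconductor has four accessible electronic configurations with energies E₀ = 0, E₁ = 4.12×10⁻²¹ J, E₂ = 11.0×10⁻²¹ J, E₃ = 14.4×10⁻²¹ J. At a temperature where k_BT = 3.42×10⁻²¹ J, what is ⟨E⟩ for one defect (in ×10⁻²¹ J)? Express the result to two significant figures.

Eᵢ/kT = 0, 1.205, 3.216, 4.211.
Z = Σ e^(−Eᵢ/kT) = e^(−0) + e^(−1.205) + e^(−3.216) + e^(−4.211) = 1.000 + 0.2997 + 0.04012 + 0.01483 = 1.355.
⟨E⟩ = Σ Eᵢ e^(−Eᵢ/kT) / Z = (0·1.000 + 4.12·0.2997 + 11.0·0.04012 + 14.4·0.01483) / 1.355 = 1.4 ×10⁻²¹ J.

1.4 ×10⁻²¹ J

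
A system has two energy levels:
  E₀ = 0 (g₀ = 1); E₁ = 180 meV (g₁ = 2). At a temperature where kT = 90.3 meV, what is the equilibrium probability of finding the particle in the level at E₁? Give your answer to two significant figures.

Eᵢ/kT = 0, 1.993.
Z = Σ gᵢe^(−Eᵢ/kT) = 1·e^(−0) + 2·e^(−1.993) = 1.000 + 0.2726 = 1.273.
P₁ = g₁ e^(−E₁/kT) / Z = 0.2726/1.273 = 0.21.

0.21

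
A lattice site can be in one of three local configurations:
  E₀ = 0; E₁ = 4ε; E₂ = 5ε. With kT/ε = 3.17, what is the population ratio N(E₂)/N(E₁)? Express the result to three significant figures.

n₂/n₁ = exp[−(E₂−E₁)/kT] = exp(−(1ε)/(3.17ε)) = exp(-0.31546) = 0.729.

0.729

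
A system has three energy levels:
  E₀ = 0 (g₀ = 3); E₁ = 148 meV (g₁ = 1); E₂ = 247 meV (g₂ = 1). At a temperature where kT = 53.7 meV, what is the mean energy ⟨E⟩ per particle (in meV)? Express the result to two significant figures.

3.9 meV

Eᵢ/kT = 0, 2.756, 4.600.
Z = Σ gᵢe^(−Eᵢ/kT) = 3·e^(−0) + 1·e^(−2.756) + 1·e^(−4.600) = 3.000 + 0.06355 + 0.01005 = 3.074.
⟨E⟩ = Σ Eᵢ gᵢe^(−Eᵢ/kT) / Z = (0·3.000 + 148·0.06355 + 247·0.01005) / 3.074 = 3.9 meV.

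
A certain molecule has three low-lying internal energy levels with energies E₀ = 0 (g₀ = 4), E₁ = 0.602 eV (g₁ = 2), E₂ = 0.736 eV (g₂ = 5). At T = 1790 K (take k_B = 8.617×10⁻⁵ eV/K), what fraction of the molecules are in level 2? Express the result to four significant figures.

0.01037

k_BT = 8.617×10⁻⁵ × 1790 K = 0.154244 eV.
Eᵢ/kT = 0, 3.90291, 4.77166.
Z = Σ gᵢe^(−Eᵢ/kT) = 4·e^(−0) + 2·e^(−3.90291) + 5·e^(−4.77166) = 4.00000 + 0.0403662 + 0.0423316 = 4.08270.
P₂ = g₂ e^(−E₂/kT) / Z = 0.0423316/4.08270 = 0.01037.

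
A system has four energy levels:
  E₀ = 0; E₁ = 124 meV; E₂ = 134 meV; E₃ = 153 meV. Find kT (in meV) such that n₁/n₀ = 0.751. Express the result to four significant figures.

n₁/n₀ = exp[−(E₁−E₀)/kT] = 0.751.
⇒ (E₁−E₀)/kT = ln(1/0.751) = ln(1.33156) = 0.286351.
kT = 124 meV / 0.286351 = 433.0 meV.

433.0 meV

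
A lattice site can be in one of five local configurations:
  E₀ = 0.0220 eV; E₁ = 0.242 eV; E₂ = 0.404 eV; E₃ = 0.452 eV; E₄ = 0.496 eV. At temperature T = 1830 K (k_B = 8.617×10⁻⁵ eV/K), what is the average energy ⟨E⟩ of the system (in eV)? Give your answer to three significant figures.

k_BT = 8.617×10⁻⁵ × 1830 K = 0.15769 eV.
Eᵢ/kT = 0.13951, 1.5347, 2.5620, 2.8664, 3.1454.
Z = Σ e^(−Eᵢ/kT) = e^(−0.13951) + e^(−1.5347) + e^(−2.5620) + e^(−2.8664) + e^(−3.1454) = 0.86978 + 0.21552 + 0.077150 + 0.056903 + 0.043050 = 1.2624.
⟨E⟩ = Σ Eᵢ e^(−Eᵢ/kT) / Z = (0.0220·0.86978 + 0.242·0.21552 + 0.404·0.077150 + 0.452·0.056903 + 0.496·0.043050) / 1.2624 = 0.118 eV.

0.118 eV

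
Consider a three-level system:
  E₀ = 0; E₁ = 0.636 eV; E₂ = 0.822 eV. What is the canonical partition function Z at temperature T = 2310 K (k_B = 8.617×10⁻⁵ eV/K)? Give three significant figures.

k_BT = 8.617×10⁻⁵ × 2310 K = 0.19905 eV.
Eᵢ/kT = 0, 3.1952, 4.1296.
Z = Σ e^(−Eᵢ/kT) = e^(−0) + e^(−3.1952) + e^(−4.1296) = 1.0000 + 0.040958 + 0.016089 = 1.0570.

Z = 1.06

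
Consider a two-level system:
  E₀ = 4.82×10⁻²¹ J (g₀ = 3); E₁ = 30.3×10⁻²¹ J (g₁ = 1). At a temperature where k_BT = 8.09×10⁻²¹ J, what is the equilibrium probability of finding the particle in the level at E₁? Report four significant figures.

0.01409

Eᵢ/kT = 0.595797, 3.74536.
Z = Σ gᵢe^(−Eᵢ/kT) = 3·e^(−0.595797) + 1·e^(−3.74536) = 1.65337 + 0.0236271 = 1.67700.
P₁ = g₁ e^(−E₁/kT) / Z = 0.0236271/1.67700 = 0.01409.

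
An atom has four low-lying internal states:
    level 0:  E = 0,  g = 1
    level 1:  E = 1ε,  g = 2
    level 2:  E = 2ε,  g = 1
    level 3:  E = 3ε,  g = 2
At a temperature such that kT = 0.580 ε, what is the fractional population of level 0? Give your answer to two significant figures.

Eᵢ/kT = 0, 1.724, 3.448, 5.172.
Z = Σ gᵢe^(−Eᵢ/kT) = 1·e^(−0) + 2·e^(−1.724) + 1·e^(−3.448) + 2·e^(−5.172) = 1.000 + 0.3567 + 0.03181 + 0.01135 = 1.400.
P₀ = g₀ e^(−E₀/kT) / Z = 1.000/1.400 = 0.71.

0.71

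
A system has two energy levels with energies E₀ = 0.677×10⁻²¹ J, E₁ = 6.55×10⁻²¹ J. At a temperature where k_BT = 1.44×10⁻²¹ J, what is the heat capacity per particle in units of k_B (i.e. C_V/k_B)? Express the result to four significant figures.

Eᵢ/kT = 0.470139, 4.54861.
Z = Σ e^(−Eᵢ/kT) = e^(−0.470139) + e^(−4.54861) = 0.624915 + 0.0105819 = 0.635497.
⟨E⟩ = 0.774793, ⟨E²⟩ = 1.16508.
C_V/k_B = (⟨E²⟩ − ⟨E⟩²)/(kT)² = (1.16508 − 0.600304)/2.07360 = 0.2724.

0.2724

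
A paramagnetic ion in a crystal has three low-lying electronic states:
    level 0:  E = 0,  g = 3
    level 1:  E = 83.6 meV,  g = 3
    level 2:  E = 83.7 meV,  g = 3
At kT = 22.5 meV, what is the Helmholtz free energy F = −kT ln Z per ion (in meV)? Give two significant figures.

Eᵢ/kT = 0, 3.716, 3.720.
Z = Σ gᵢe^(−Eᵢ/kT) = 3·e^(−0) + 3·e^(−3.716) + 3·e^(−3.720) = 3.000 + 0.07299 + 0.07270 = 3.146.
F = −kT ln Z = −22.5 × ln(3.146) = −22.5 × 1.146 = -26 meV.

-26 meV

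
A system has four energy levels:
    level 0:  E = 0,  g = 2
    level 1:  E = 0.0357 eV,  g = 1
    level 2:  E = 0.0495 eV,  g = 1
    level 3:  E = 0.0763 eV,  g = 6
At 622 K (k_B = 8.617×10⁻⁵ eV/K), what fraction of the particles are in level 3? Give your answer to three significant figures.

k_BT = 8.617×10⁻⁵ × 622 K = 0.053598 eV.
Eᵢ/kT = 0, 0.66607, 0.92354, 1.4236.
Z = Σ gᵢe^(−Eᵢ/kT) = 2·e^(−0) + 1·e^(−0.66607) + 1·e^(−0.92354) + 6·e^(−1.4236) = 2.0000 + 0.51372 + 0.39711 + 1.4451 = 4.3559.
P₃ = g₃ e^(−E₃/kT) / Z = 1.4451/4.3559 = 0.332.

0.332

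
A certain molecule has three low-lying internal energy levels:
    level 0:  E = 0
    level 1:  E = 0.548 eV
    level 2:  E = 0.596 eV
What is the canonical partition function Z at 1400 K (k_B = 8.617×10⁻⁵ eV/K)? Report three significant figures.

Z = 1.02

k_BT = 8.617×10⁻⁵ × 1400 K = 0.12064 eV.
Eᵢ/kT = 0, 4.5424, 4.9403.
Z = Σ e^(−Eᵢ/kT) = e^(−0) + e^(−4.5424) + e^(−4.9403) = 1.0000 + 0.010648 + 0.0071525 = 1.0178.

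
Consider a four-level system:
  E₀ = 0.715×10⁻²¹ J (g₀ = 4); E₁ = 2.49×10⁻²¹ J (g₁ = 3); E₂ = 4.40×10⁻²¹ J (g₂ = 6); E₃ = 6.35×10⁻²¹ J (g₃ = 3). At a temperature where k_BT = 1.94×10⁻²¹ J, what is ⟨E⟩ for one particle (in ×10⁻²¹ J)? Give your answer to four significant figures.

Eᵢ/kT = 0.368557, 1.28351, 2.26804, 3.27320.
Z = Σ gᵢe^(−Eᵢ/kT) = 4·e^(−0.368557) + 3·e^(−1.28351) + 6·e^(−2.26804) + 3·e^(−3.27320) = 2.76693 + 0.831189 + 0.621089 + 0.113655 = 4.33286.
⟨E⟩ = Σ Eᵢ gᵢe^(−Eᵢ/kT) / Z = (0.715·2.76693 + 2.49·0.831189 + 4.40·0.621089 + 6.35·0.113655) / 4.33286 = 1.732 ×10⁻²¹ J.

1.732 ×10⁻²¹ J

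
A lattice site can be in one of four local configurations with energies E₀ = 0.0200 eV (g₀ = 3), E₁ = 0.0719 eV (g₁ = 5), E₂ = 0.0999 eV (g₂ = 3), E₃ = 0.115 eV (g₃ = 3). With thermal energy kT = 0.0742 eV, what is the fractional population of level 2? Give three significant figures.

Eᵢ/kT = 0.26954, 0.96900, 1.3464, 1.5499.
Z = Σ gᵢe^(−Eᵢ/kT) = 3·e^(−0.26954) + 5·e^(−0.96900) + 3·e^(−1.3464) + 3·e^(−1.5499) = 2.2912 + 1.8973 + 0.78053 + 0.63681 = 5.6058.
P₂ = g₂ e^(−E₂/kT) / Z = 0.78053/5.6058 = 0.139.

0.139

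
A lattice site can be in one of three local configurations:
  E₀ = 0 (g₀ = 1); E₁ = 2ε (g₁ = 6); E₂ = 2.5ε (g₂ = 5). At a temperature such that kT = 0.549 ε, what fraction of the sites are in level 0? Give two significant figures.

Eᵢ/kT = 0, 3.643, 4.554.
Z = Σ gᵢe^(−Eᵢ/kT) = 1·e^(−0) + 6·e^(−3.643) + 5·e^(−4.554) = 1.000 + 0.1570 + 0.05263 = 1.210.
P₀ = g₀ e^(−E₀/kT) / Z = 1.000/1.210 = 0.83.

0.83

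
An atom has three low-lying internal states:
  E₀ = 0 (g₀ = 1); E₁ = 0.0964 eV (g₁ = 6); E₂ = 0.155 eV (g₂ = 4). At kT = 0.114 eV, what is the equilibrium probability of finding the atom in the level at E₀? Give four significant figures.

Eᵢ/kT = 0, 0.845614, 1.35965.
Z = Σ gᵢe^(−Eᵢ/kT) = 1·e^(−0) + 6·e^(−0.845614) + 4·e^(−1.35965) = 1.00000 + 2.57576 + 1.02700 = 4.60276.
P₀ = g₀ e^(−E₀/kT) / Z = 1.00000/4.60276 = 0.2173.

0.2173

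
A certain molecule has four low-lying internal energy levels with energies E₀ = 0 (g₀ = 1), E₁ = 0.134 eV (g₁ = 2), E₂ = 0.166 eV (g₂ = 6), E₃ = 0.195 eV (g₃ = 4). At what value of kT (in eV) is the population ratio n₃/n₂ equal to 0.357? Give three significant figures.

0.0464 eV

n₃/n₂ = (g₃/g₂) exp[−(E₃−E₂)/kT] = 0.357.
⇒ (E₃−E₂)/kT = ln((4/6)/0.357) = ln(1.8674) = 0.62455.
kT = 0.029 eV / 0.62455 = 0.0464 eV.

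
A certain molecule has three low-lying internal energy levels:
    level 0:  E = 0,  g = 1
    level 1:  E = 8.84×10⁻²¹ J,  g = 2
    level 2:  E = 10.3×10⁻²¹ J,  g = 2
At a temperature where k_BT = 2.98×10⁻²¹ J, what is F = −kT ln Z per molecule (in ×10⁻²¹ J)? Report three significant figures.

Eᵢ/kT = 0, 2.9664, 3.4564.
Z = Σ gᵢe^(−Eᵢ/kT) = 1·e^(−0) + 2·e^(−2.9664) + 2·e^(−3.4564) = 1.0000 + 0.10298 + 0.063086 = 1.1661.
F = −kT ln Z = −2.98 × ln(1.1661) = −2.98 × 0.15366 = -0.458 ×10⁻²¹ J.

-0.458 ×10⁻²¹ J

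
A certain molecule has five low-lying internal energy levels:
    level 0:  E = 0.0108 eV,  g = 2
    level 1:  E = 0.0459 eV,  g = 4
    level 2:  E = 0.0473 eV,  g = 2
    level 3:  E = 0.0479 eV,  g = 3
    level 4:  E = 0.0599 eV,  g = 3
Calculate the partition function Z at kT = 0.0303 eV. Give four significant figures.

Eᵢ/kT = 0.356436, 1.51485, 1.56106, 1.58086, 1.97690.
Z = Σ gᵢe^(−Eᵢ/kT) = 2·e^(−0.356436) + 4·e^(−1.51485) + 2·e^(−1.56106) + 3·e^(−1.58086) + 3·e^(−1.97690) = 1.40033 + 0.879365 + 0.419827 + 0.617394 + 0.415494 = 3.73241.

Z = 3.732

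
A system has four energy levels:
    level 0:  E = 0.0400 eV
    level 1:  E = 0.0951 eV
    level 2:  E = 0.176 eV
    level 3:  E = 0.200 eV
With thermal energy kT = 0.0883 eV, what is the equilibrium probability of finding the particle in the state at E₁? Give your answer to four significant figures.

Eᵢ/kT = 0.453001, 1.07701, 1.99320, 2.26501.
Z = Σ e^(−Eᵢ/kT) = e^(−0.453001) + e^(−1.07701) + e^(−1.99320) + e^(−2.26501) = 0.635717 + 0.340612 + 0.136259 + 0.103829 = 1.21642.
P₁ = e^(−E₁/kT) / Z = 0.340612/1.21642 = 0.2800.

0.2800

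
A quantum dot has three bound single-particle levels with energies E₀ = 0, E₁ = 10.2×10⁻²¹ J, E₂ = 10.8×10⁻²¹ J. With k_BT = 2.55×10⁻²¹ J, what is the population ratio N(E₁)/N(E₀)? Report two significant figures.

n₁/n₀ = exp[−(E₁−E₀)/kT] = exp(−(10.2 ×10⁻²¹ J)/(2.55 ×10⁻²¹ J)) = exp(-4.000) = 0.018.

0.018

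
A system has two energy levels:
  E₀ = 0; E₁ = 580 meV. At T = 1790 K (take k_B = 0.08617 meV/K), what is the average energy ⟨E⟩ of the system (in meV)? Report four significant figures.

13.19 meV

k_BT = 0.08617 × 1790 K = 154.244 meV.
Eᵢ/kT = 0, 3.76028.
Z = Σ e^(−Eᵢ/kT) = e^(−0) + e^(−3.76028) = 1.00000 + 0.0232772 = 1.02328.
⟨E⟩ = Σ Eᵢ e^(−Eᵢ/kT) / Z = (0·1.00000 + 580·0.0232772) / 1.02328 = 13.19 meV.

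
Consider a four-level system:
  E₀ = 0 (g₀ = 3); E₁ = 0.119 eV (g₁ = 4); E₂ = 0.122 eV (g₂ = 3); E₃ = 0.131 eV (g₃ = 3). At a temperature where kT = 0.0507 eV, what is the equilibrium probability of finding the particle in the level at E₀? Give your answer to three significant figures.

Eᵢ/kT = 0, 2.3471, 2.4063, 2.5838.
Z = Σ gᵢe^(−Eᵢ/kT) = 3·e^(−0) + 4·e^(−2.3471) + 3·e^(−2.4063) + 3·e^(−2.5838) = 3.0000 + 0.38258 + 0.27044 + 0.22646 = 3.8795.
P₀ = g₀ e^(−E₀/kT) / Z = 3.0000/3.8795 = 0.773.

0.773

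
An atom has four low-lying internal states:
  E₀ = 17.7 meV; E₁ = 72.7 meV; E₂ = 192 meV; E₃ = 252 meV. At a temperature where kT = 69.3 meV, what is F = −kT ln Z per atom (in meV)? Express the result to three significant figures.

-13.4 meV

Eᵢ/kT = 0.25541, 1.0491, 2.7706, 3.6364.
Z = Σ e^(−Eᵢ/kT) = e^(−0.25541) + e^(−1.0491) + e^(−2.7706) + e^(−3.6364) = 0.77460 + 0.35025 + 0.062624 + 0.026347 = 1.2138.
F = −kT ln Z = −69.3 × ln(1.2138) = −69.3 × 0.19376 = -13.4 meV.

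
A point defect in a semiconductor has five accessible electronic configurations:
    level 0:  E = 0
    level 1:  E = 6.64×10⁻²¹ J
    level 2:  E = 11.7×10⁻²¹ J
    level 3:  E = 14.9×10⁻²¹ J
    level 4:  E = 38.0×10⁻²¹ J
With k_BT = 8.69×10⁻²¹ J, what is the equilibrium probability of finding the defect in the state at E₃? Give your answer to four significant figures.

Eᵢ/kT = 0, 0.764097, 1.34638, 1.71461, 4.37284.
Z = Σ e^(−Eᵢ/kT) = e^(−0) + e^(−0.764097) + e^(−1.34638) + e^(−1.71461) + e^(−4.37284) = 1.00000 + 0.465754 + 0.260180 + 0.180034 + 0.0126154 = 1.91858.
P₃ = e^(−E₃/kT) / Z = 0.180034/1.91858 = 0.09384.

0.09384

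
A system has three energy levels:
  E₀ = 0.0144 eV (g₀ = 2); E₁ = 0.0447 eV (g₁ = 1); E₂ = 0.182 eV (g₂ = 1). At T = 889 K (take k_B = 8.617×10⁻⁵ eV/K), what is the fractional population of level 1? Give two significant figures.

0.24

k_BT = 8.617×10⁻⁵ × 889 K = 0.07661 eV.
Eᵢ/kT = 0.1880, 0.5835, 2.376.
Z = Σ gᵢe^(−Eᵢ/kT) = 2·e^(−0.1880) + 1·e^(−0.5835) + 1·e^(−2.376) = 1.657 + 0.5579 + 0.09292 = 2.308.
P₁ = g₁ e^(−E₁/kT) / Z = 0.5579/2.308 = 0.24.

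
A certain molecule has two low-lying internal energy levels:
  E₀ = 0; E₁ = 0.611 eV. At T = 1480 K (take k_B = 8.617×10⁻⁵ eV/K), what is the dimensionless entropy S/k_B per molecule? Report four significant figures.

0.04773

k_BT = 8.617×10⁻⁵ × 1480 K = 0.127532 eV.
Eᵢ/kT = 0, 4.79095.
Z = Σ e^(−Eᵢ/kT) = e^(−0) + e^(−4.79095) = 1.00000 + 0.00830456 = 1.00830.
⟨E⟩ = Σ EᵢPᵢ = 0.00503232 eV.
S/k_B = ln Z + ⟨E⟩/kT = ln(1.00830) + 0.00503232/0.127532 = 0.00826574 + 0.0394593 = 0.04773.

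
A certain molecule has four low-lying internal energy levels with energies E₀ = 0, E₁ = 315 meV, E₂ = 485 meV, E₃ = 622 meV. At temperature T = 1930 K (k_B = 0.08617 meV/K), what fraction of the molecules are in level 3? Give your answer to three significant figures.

0.0193

k_BT = 0.08617 × 1930 K = 166.31 meV.
Eᵢ/kT = 0, 1.8941, 2.9162, 3.7400.
Z = Σ e^(−Eᵢ/kT) = e^(−0) + e^(−1.8941) + e^(−2.9162) + e^(−3.7400) = 1.0000 + 0.15045 + 0.054139 + 0.023754 = 1.2283.
P₃ = e^(−E₃/kT) / Z = 0.023754/1.2283 = 0.0193.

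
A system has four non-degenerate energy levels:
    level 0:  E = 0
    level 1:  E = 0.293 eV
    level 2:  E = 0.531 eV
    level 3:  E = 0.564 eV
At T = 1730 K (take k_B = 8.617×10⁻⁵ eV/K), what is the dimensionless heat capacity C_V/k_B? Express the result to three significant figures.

0.879

k_BT = 8.617×10⁻⁵ × 1730 K = 0.14907 eV.
Eᵢ/kT = 0, 1.9655, 3.5621, 3.7835.
Z = Σ e^(−Eᵢ/kT) = e^(−0) + e^(−1.9655) + e^(−3.5621) + e^(−3.7835) = 1.0000 + 0.14009 + 0.028379 + 0.022743 = 1.1912.
⟨E⟩ = 0.057877 eV, ⟨E²⟩ = 0.022887 eV².
C_V/k_B = (⟨E²⟩ − ⟨E⟩²)/(kT)² = (0.022887 − 0.0033497)/0.022222 = 0.879.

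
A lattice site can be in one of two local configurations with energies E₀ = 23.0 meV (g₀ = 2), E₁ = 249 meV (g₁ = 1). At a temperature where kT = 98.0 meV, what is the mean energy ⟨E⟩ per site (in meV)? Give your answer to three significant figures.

33.7 meV

Eᵢ/kT = 0.23469, 2.5408.
Z = Σ gᵢe^(−Eᵢ/kT) = 2·e^(−0.23469) + 1·e^(−2.5408) = 1.5816 + 0.078803 = 1.6604.
⟨E⟩ = Σ Eᵢ gᵢe^(−Eᵢ/kT) / Z = (23.0·1.5816 + 249·0.078803) / 1.6604 = 33.7 meV.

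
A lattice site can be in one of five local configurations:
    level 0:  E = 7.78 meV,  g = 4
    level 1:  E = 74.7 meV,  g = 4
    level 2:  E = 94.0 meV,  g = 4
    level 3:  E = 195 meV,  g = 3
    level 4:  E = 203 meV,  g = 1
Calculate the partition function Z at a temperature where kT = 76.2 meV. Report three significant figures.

Z = 6.58

Eᵢ/kT = 0.10210, 0.98031, 1.2336, 2.5591, 2.6640.
Z = Σ gᵢe^(−Eᵢ/kT) = 4·e^(−0.10210) + 4·e^(−0.98031) + 4·e^(−1.2336) + 3·e^(−2.5591) + 1·e^(−2.6640) = 3.6118 + 1.5008 + 1.1650 + 0.23212 + 0.069669 = 6.5794.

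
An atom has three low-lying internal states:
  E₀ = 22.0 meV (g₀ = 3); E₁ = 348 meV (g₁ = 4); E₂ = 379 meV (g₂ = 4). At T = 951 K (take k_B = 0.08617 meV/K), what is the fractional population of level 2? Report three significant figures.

0.0164

k_BT = 0.08617 × 951 K = 81.948 meV.
Eᵢ/kT = 0.26846, 4.2466, 4.6249.
Z = Σ gᵢe^(−Eᵢ/kT) = 3·e^(−0.26846) + 4·e^(−4.2466) + 4·e^(−4.6249) = 2.2937 + 0.057251 + 0.039219 = 2.3902.
P₂ = g₂ e^(−E₂/kT) / Z = 0.039219/2.3902 = 0.0164.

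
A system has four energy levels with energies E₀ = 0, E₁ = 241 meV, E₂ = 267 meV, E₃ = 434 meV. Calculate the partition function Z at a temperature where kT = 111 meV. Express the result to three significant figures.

Z = 1.22

Eᵢ/kT = 0, 2.1712, 2.4054, 3.9099.
Z = Σ e^(−Eᵢ/kT) = e^(−0) + e^(−2.1712) + e^(−2.4054) + e^(−3.9099) = 1.0000 + 0.11404 + 0.090229 + 0.020043 = 1.2243.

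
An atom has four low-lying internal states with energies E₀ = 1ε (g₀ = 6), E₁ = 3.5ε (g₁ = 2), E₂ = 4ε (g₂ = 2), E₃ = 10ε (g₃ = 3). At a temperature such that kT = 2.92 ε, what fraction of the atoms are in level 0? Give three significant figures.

Eᵢ/kT = 0.34247, 1.1986, 1.3699, 3.4247.
Z = Σ gᵢe^(−Eᵢ/kT) = 6·e^(−0.34247) + 2·e^(−1.1986) + 2·e^(−1.3699) + 3·e^(−3.4247) = 4.2601 + 0.60323 + 0.50826 + 0.097677 = 5.4693.
P₀ = g₀ e^(−E₀/kT) / Z = 4.2601/5.4693 = 0.779.

0.779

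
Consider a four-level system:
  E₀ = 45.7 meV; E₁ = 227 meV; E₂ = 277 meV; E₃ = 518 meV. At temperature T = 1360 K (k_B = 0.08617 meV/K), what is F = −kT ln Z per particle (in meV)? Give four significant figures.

8.842 meV

k_BT = 0.08617 × 1360 K = 117.191 meV.
Eᵢ/kT = 0.389962, 1.93701, 2.36366, 4.42013.
Z = Σ e^(−Eᵢ/kT) = e^(−0.389962) + e^(−1.93701) + e^(−2.36366) + e^(−4.42013) = 0.677083 + 0.144134 + 0.0940753 + 0.0120327 = 0.927325.
F = −kT ln Z = −117.191 × ln(0.927325) = −117.191 × -0.0754512 = 8.842 meV.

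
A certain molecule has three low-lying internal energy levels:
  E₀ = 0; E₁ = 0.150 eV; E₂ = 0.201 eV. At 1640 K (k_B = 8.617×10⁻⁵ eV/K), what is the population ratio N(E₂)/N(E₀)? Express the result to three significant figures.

k_BT = 8.617×10⁻⁵ × 1640 K = 0.14132 eV.
n₂/n₀ = exp[−(E₂−E₀)/kT] = exp(−(0.201 eV)/(0.14132 eV)) = exp(-1.4223) = 0.241.

0.241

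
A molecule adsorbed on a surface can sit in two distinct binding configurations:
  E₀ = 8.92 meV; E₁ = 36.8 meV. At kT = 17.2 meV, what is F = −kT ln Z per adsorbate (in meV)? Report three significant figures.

5.82 meV

Eᵢ/kT = 0.51860, 2.1395.
Z = Σ e^(−Eᵢ/kT) = e^(−0.51860) + e^(−2.1395) = 0.59535 + 0.11771 = 0.71306.
F = −kT ln Z = −17.2 × ln(0.71306) = −17.2 × -0.33819 = 5.82 meV.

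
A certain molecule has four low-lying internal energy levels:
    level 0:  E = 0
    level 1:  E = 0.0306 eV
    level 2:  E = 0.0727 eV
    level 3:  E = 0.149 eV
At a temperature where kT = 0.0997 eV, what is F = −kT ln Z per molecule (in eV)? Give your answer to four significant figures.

-0.08903 eV

Eᵢ/kT = 0, 0.306921, 0.729188, 1.49448.
Z = Σ e^(−Eᵢ/kT) = e^(−0) + e^(−0.306921) + e^(−0.729188) + e^(−1.49448) = 1.00000 + 0.735709 + 0.482300 + 0.224365 = 2.44237.
F = −kT ln Z = −0.0997 × ln(2.44237) = −0.0997 × 0.892969 = -0.08903 eV.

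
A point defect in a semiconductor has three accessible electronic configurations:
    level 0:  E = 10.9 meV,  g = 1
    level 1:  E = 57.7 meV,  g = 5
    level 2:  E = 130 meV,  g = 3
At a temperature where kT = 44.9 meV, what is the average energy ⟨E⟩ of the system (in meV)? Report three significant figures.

Eᵢ/kT = 0.24276, 1.2851, 2.8953.
Z = Σ gᵢe^(−Eᵢ/kT) = 1·e^(−0.24276) + 5·e^(−1.2851) + 3·e^(−2.8953) = 0.78446 + 1.3831 + 0.16585 = 2.3334.
⟨E⟩ = Σ Eᵢ gᵢe^(−Eᵢ/kT) / Z = (10.9·0.78446 + 57.7·1.3831 + 130·0.16585) / 2.3334 = 47.1 meV.

47.1 meV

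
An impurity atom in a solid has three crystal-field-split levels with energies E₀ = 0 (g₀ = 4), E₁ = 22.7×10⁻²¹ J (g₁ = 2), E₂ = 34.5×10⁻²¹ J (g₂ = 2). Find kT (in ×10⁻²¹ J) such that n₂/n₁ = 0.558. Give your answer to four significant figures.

20.23 ×10⁻²¹ J

n₂/n₁ = (g₂/g₁) exp[−(E₂−E₁)/kT] = 0.558.
⇒ (E₂−E₁)/kT = ln((2/2)/0.558) = ln(1.79211) = 0.583394.
kT = 11.8 ×10⁻²¹ J / 0.583394 = 20.23 ×10⁻²¹ J.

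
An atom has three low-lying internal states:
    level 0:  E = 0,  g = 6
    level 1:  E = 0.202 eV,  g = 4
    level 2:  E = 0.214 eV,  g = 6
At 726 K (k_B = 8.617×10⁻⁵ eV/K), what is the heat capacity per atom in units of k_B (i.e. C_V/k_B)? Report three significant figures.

k_BT = 8.617×10⁻⁵ × 726 K = 0.062559 eV.
Eᵢ/kT = 0, 3.2290, 3.4208.
Z = Σ gᵢe^(−Eᵢ/kT) = 6·e^(−0) + 4·e^(−3.2290) + 6·e^(−3.4208) = 6.0000 + 0.15839 + 0.19612 = 6.3545.
⟨E⟩ = 0.011640 eV, ⟨E²⟩ = 0.0024305 eV².
C_V/k_B = (⟨E²⟩ − ⟨E⟩²)/(kT)² = (0.0024305 − 0.00013549)/0.0039136 = 0.586.

0.586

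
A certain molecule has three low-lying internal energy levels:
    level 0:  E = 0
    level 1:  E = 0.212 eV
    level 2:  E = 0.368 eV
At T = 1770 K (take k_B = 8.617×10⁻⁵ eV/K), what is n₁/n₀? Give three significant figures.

0.249

k_BT = 8.617×10⁻⁵ × 1770 K = 0.15252 eV.
n₁/n₀ = exp[−(E₁−E₀)/kT] = exp(−(0.212 eV)/(0.15252 eV)) = exp(-1.3900) = 0.249.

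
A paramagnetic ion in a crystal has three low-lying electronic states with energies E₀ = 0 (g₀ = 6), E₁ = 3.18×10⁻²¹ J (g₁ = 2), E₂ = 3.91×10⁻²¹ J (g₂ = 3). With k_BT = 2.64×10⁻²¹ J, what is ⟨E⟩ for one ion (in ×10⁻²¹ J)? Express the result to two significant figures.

Eᵢ/kT = 0, 1.205, 1.481.
Z = Σ gᵢe^(−Eᵢ/kT) = 6·e^(−0) + 2·e^(−1.205) + 3·e^(−1.481) = 6.000 + 0.5994 + 0.6822 = 7.282.
⟨E⟩ = Σ Eᵢ gᵢe^(−Eᵢ/kT) / Z = (0·6.000 + 3.18·0.5994 + 3.91·0.6822) / 7.282 = 0.63 ×10⁻²¹ J.

0.63 ×10⁻²¹ J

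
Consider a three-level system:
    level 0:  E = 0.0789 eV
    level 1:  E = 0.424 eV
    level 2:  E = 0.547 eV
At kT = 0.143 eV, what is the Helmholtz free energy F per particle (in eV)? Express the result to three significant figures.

Eᵢ/kT = 0.55175, 2.9650, 3.8252.
Z = Σ e^(−Eᵢ/kT) = e^(−0.55175) + e^(−2.9650) + e^(−3.8252) = 0.57594 + 0.051560 + 0.021814 = 0.64931.
F = −kT ln Z = −0.143 × ln(0.64931) = −0.143 × -0.43185 = 0.0618 eV.

0.0618 eV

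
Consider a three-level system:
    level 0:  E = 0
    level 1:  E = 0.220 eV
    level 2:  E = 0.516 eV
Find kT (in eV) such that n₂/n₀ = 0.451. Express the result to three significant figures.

n₂/n₀ = exp[−(E₂−E₀)/kT] = 0.451.
⇒ (E₂−E₀)/kT = ln(1/0.451) = ln(2.2173) = 0.79629.
kT = 0.516 eV / 0.79629 = 0.648 eV.

0.648 eV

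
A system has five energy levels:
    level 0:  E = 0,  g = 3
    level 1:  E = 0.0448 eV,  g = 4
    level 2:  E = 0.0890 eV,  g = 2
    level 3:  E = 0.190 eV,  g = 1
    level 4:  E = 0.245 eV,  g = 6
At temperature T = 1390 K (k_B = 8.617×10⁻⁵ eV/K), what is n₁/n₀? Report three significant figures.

0.917

k_BT = 8.617×10⁻⁵ × 1390 K = 0.11978 eV.
n₁/n₀ = (g₁/g₀) exp[−(E₁−E₀)/kT] = (4/3) × exp(−(0.0448 eV)/(0.11978 eV)) = (4/3) × exp(-0.37402) = 0.917.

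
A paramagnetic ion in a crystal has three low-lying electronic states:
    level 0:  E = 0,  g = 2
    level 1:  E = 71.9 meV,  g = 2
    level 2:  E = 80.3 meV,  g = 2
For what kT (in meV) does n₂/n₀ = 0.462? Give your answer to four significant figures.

104.0 meV

n₂/n₀ = (g₂/g₀) exp[−(E₂−E₀)/kT] = 0.462.
⇒ (E₂−E₀)/kT = ln((2/2)/0.462) = ln(2.16450) = 0.772189.
kT = 80.3 meV / 0.772189 = 104.0 meV.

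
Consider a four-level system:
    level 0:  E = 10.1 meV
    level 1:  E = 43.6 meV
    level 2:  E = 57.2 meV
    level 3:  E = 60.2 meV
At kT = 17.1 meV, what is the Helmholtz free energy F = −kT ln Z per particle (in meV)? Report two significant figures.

Eᵢ/kT = 0.5906, 2.550, 3.345, 3.520.
Z = Σ e^(−Eᵢ/kT) = e^(−0.5906) + e^(−2.550) + e^(−3.345) + e^(−3.520) = 0.5540 + 0.07808 + 0.03526 + 0.02960 = 0.6969.
F = −kT ln Z = −17.1 × ln(0.6969) = −17.1 × -0.3611 = 6.2 meV.

6.2 meV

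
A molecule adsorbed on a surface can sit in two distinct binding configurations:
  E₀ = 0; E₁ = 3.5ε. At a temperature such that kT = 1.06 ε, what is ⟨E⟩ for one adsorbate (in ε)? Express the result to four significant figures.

Eᵢ/kT = 0, 3.30189.
Z = Σ e^(−Eᵢ/kT) = e^(−0) + e^(−3.30189) = 1.00000 + 0.0368135 = 1.03681.
⟨E⟩ = Σ Eᵢ e^(−Eᵢ/kT) / Z = (0·1.00000 + 3.5·0.0368135) / 1.03681 = 0.1243 ε.

0.1243 ε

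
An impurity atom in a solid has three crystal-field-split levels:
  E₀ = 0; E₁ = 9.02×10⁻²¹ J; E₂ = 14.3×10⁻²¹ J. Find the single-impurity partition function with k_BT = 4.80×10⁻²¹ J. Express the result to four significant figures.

Z = 1.204

Eᵢ/kT = 0, 1.87917, 2.97917.
Z = Σ e^(−Eᵢ/kT) = e^(−0) + e^(−1.87917) + e^(−2.97917) = 1.00000 + 0.152717 + 0.0508350 = 1.20355.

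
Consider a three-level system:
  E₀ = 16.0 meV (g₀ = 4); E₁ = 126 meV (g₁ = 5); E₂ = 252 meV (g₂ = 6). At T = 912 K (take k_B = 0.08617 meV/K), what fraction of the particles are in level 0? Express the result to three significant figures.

0.723

k_BT = 0.08617 × 912 K = 78.587 meV.
Eᵢ/kT = 0.20360, 1.6033, 3.2066.
Z = Σ gᵢe^(−Eᵢ/kT) = 4·e^(−0.20360) + 5·e^(−1.6033) + 6·e^(−3.2066) = 3.2632 + 1.0062 + 0.24296 = 4.5124.
P₀ = g₀ e^(−E₀/kT) / Z = 3.2632/4.5124 = 0.723.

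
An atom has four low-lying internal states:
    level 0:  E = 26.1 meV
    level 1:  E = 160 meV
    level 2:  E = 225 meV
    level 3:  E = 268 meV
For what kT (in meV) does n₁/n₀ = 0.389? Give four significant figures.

n₁/n₀ = exp[−(E₁−E₀)/kT] = 0.389.
⇒ (E₁−E₀)/kT = ln(1/0.389) = ln(2.57069) = 0.944174.
kT = 133.9 meV / 0.944174 = 141.8 meV.

141.8 meV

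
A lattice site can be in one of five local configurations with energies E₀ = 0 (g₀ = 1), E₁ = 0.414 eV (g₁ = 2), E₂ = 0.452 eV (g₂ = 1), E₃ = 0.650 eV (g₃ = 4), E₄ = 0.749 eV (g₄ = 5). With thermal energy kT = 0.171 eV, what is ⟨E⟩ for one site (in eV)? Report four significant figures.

0.1504 eV

Eᵢ/kT = 0, 2.42105, 2.64327, 3.80117, 4.38012.
Z = Σ gᵢe^(−Eᵢ/kT) = 1·e^(−0) + 2·e^(−2.42105) + 1·e^(−2.64327) + 4·e^(−3.80117) + 5·e^(−4.38012) = 1.00000 + 0.177657 + 0.0711283 + 0.0893785 + 0.0626193 = 1.40078.
⟨E⟩ = Σ Eᵢ gᵢe^(−Eᵢ/kT) / Z = (0·1.00000 + 0.414·0.177657 + 0.452·0.0711283 + 0.650·0.0893785 + 0.749·0.0626193) / 1.40078 = 0.1504 eV.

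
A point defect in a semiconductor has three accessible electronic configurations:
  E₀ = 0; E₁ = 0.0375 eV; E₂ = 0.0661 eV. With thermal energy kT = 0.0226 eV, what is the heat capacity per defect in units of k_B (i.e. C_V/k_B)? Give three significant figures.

Eᵢ/kT = 0, 1.6593, 2.9248.
Z = Σ e^(−Eᵢ/kT) = e^(−0) + e^(−1.6593) + e^(−2.9248) = 1.0000 + 0.19027 + 0.053675 = 1.2439.
⟨E⟩ = 0.0085883 eV, ⟨E²⟩ = 0.00040364 eV².
C_V/k_B = (⟨E²⟩ − ⟨E⟩²)/(kT)² = (0.00040364 − 0.000073759)/0.00051076 = 0.646.

0.646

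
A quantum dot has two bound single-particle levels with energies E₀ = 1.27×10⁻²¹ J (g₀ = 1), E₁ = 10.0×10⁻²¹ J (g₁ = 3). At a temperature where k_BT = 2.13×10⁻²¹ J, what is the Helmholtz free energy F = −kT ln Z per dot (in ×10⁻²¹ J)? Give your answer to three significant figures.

Eᵢ/kT = 0.59624, 4.6948.
Z = Σ gᵢe^(−Eᵢ/kT) = 1·e^(−0.59624) + 3·e^(−4.6948) = 0.55088 + 0.027428 = 0.57831.
F = −kT ln Z = −2.13 × ln(0.57831) = −2.13 × -0.54765 = 1.17 ×10⁻²¹ J.

1.17 ×10⁻²¹ J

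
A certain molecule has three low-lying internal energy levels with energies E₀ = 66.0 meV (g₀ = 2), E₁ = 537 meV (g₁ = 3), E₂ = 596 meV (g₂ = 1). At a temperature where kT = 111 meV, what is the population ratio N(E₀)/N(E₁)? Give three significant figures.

46.4

n₀/n₁ = (g₀/g₁) exp[−(E₀−E₁)/kT] = (2/3) × exp(−(-471.0 meV)/(111 meV)) = (2/3) × exp(4.2432) = 46.4.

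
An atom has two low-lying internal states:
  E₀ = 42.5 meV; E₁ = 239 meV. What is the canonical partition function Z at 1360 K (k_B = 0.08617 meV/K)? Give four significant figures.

Z = 0.8259

k_BT = 0.08617 × 1360 K = 117.191 meV.
Eᵢ/kT = 0.362656, 2.03941.
Z = Σ e^(−Eᵢ/kT) = e^(−0.362656) + e^(−2.03941) = 0.695826 + 0.130105 = 0.825931.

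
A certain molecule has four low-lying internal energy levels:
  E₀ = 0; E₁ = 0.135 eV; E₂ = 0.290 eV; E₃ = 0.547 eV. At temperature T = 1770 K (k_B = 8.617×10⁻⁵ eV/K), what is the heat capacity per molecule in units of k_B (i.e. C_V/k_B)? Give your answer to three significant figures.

0.545

k_BT = 8.617×10⁻⁵ × 1770 K = 0.15252 eV.
Eᵢ/kT = 0, 0.88513, 1.9014, 3.5864.
Z = Σ e^(−Eᵢ/kT) = e^(−0) + e^(−0.88513) + e^(−1.9014) + e^(−3.5864) = 1.0000 + 0.41266 + 0.14936 + 0.027698 = 1.5897.
⟨E⟩ = 0.071821 eV, ⟨E²⟩ = 0.017846 eV².
C_V/k_B = (⟨E²⟩ − ⟨E⟩²)/(kT)² = (0.017846 − 0.0051583)/0.023262 = 0.545.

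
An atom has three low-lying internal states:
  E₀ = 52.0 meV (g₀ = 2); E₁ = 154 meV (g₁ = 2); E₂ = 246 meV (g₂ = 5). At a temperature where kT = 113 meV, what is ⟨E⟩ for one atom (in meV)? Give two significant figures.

Eᵢ/kT = 0.4602, 1.363, 2.177.
Z = Σ gᵢe^(−Eᵢ/kT) = 2·e^(−0.4602) + 2·e^(−1.363) + 5·e^(−2.177) = 1.262 + 0.5118 + 0.5669 = 2.341.
⟨E⟩ = Σ Eᵢ gᵢe^(−Eᵢ/kT) / Z = (52.0·1.262 + 154·0.5118 + 246·0.5669) / 2.341 = 120 meV.

120 meV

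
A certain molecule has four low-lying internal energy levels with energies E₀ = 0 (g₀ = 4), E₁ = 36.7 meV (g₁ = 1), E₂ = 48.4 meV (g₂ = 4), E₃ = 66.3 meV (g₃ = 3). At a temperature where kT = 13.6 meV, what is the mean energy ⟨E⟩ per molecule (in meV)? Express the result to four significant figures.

Eᵢ/kT = 0, 2.69853, 3.55882, 4.87500.
Z = Σ gᵢe^(−Eᵢ/kT) = 4·e^(−0) + 1·e^(−2.69853) + 4·e^(−3.55882) + 3·e^(−4.87500) = 4.00000 + 0.0673044 + 0.113890 + 0.0229053 = 4.20410.
⟨E⟩ = Σ Eᵢ gᵢe^(−Eᵢ/kT) / Z = (0·4.00000 + 36.7·0.0673044 + 48.4·0.113890 + 66.3·0.0229053) / 4.20410 = 2.260 meV.

2.260 meV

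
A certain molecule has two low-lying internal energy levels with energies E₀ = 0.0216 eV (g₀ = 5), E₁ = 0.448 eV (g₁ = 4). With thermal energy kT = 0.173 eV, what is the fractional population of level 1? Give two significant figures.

0.064

Eᵢ/kT = 0.1249, 2.590.
Z = Σ gᵢe^(−Eᵢ/kT) = 5·e^(−0.1249) + 4·e^(−2.590) = 4.413 + 0.3001 = 4.713.
P₁ = g₁ e^(−E₁/kT) / Z = 0.3001/4.713 = 0.064.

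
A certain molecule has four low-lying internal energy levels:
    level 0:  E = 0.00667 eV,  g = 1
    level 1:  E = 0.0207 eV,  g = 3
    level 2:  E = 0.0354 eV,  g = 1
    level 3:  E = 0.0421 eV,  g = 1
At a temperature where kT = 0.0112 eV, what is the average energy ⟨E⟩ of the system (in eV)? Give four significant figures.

Eᵢ/kT = 0.595536, 1.84821, 3.16071, 3.75893.
Z = Σ gᵢe^(−Eᵢ/kT) = 1·e^(−0.595536) + 3·e^(−1.84821) + 1·e^(−3.16071) + 1·e^(−3.75893) = 0.551267 + 0.472557 + 0.0423956 + 0.0233087 = 1.08953.
⟨E⟩ = Σ Eᵢ gᵢe^(−Eᵢ/kT) / Z = (0.00667·0.551267 + 0.0207·0.472557 + 0.0354·0.0423956 + 0.0421·0.0233087) / 1.08953 = 0.01463 eV.

0.01463 eV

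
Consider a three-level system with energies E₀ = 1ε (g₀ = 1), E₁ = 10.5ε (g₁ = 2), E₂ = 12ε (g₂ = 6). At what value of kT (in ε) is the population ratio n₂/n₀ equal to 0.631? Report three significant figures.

n₂/n₀ = (g₂/g₀) exp[−(E₂−E₀)/kT] = 0.631.
⇒ (E₂−E₀)/kT = ln((6/1)/0.631) = ln(9.5087) = 2.2522.
kT = 11ε / 2.2522 = 4.88 ε.

4.88 ε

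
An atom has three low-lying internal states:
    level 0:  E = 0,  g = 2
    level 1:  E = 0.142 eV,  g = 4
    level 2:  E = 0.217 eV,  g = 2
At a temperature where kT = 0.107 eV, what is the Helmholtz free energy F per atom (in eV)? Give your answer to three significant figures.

Eᵢ/kT = 0, 1.3271, 2.0280.
Z = Σ gᵢe^(−Eᵢ/kT) = 2·e^(−0) + 4·e^(−1.3271) + 2·e^(−2.0280) = 2.0000 + 1.0610 + 0.26320 = 3.3242.
F = −kT ln Z = −0.107 × ln(3.3242) = −0.107 × 1.2012 = -0.129 eV.

-0.129 eV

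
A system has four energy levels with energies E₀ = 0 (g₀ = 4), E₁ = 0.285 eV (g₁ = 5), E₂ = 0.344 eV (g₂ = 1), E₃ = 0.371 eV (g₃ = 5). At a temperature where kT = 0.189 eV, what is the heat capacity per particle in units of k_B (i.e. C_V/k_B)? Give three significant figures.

0.651

Eᵢ/kT = 0, 1.5079, 1.8201, 1.9630.
Z = Σ gᵢe^(−Eᵢ/kT) = 4·e^(−0) + 5·e^(−1.5079) + 1·e^(−1.8201) + 5·e^(−1.9630) = 4.0000 + 1.1069 + 0.16201 + 0.70218 = 5.9711.
⟨E⟩ = 0.10579 eV, ⟨E²⟩ = 0.034454 eV².
C_V/k_B = (⟨E²⟩ − ⟨E⟩²)/(kT)² = (0.034454 − 0.011192)/0.035721 = 0.651.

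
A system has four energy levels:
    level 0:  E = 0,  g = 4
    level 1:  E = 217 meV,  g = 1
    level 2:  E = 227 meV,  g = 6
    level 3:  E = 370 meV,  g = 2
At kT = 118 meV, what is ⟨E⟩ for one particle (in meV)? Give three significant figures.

Eᵢ/kT = 0, 1.8390, 1.9237, 3.1356.
Z = Σ gᵢe^(−Eᵢ/kT) = 4·e^(−0) + 1·e^(−1.8390) + 6·e^(−1.9237) + 2·e^(−3.1356) = 4.0000 + 0.15898 + 0.87639 + 0.086947 = 5.1223.
⟨E⟩ = Σ Eᵢ gᵢe^(−Eᵢ/kT) / Z = (0·4.0000 + 217·0.15898 + 227·0.87639 + 370·0.086947) / 5.1223 = 51.9 meV.

51.9 meV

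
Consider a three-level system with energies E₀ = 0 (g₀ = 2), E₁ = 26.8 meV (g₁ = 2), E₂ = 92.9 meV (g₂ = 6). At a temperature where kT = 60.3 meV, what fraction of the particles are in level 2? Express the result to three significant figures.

Eᵢ/kT = 0, 0.44444, 1.5406.
Z = Σ gᵢe^(−Eᵢ/kT) = 2·e^(−0) + 2·e^(−0.44444) + 6·e^(−1.5406) = 2.0000 + 1.2824 + 1.2855 = 4.5679.
P₂ = g₂ e^(−E₂/kT) / Z = 1.2855/4.5679 = 0.281.

0.281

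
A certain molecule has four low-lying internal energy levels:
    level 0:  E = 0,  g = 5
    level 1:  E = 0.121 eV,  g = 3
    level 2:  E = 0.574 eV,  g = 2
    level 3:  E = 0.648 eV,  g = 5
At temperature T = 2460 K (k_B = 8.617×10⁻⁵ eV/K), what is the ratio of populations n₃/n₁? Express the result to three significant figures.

k_BT = 8.617×10⁻⁵ × 2460 K = 0.21198 eV.
n₃/n₁ = (g₃/g₁) exp[−(E₃−E₁)/kT] = (5/3) × exp(−(0.527 eV)/(0.21198 eV)) = (5/3) × exp(-2.4861) = 0.139.

0.139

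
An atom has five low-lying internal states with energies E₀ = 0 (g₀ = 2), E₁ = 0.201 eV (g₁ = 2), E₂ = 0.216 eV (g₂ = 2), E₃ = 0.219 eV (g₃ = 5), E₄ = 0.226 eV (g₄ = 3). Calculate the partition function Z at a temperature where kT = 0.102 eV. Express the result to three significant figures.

Eᵢ/kT = 0, 1.9706, 2.1176, 2.1471, 2.2157.
Z = Σ gᵢe^(−Eᵢ/kT) = 2·e^(−0) + 2·e^(−1.9706) + 2·e^(−2.1176) + 5·e^(−2.1471) + 3·e^(−2.2157) = 2.0000 + 0.27875 + 0.24064 + 0.58411 + 0.32723 = 3.4307.

Z = 3.43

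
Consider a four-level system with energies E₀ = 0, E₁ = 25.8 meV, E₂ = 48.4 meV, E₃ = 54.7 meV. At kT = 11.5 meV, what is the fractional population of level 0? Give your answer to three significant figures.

0.885

Eᵢ/kT = 0, 2.2435, 4.2087, 4.7565.
Z = Σ e^(−Eᵢ/kT) = e^(−0) + e^(−2.2435) + e^(−4.2087) + e^(−4.7565) = 1.0000 + 0.10609 + 0.014866 + 0.0085956 = 1.1296.
P₀ = e^(−E₀/kT) / Z = 1.0000/1.1296 = 0.885.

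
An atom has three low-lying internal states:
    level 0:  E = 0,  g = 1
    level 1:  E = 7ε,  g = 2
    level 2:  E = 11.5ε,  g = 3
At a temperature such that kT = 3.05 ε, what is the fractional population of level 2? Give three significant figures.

0.0544

Eᵢ/kT = 0, 2.2951, 3.7705.
Z = Σ gᵢe^(−Eᵢ/kT) = 1·e^(−0) + 2·e^(−2.2951) + 3·e^(−3.7705) = 1.0000 + 0.20150 + 0.069122 = 1.2706.
P₂ = g₂ e^(−E₂/kT) / Z = 0.069122/1.2706 = 0.0544.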